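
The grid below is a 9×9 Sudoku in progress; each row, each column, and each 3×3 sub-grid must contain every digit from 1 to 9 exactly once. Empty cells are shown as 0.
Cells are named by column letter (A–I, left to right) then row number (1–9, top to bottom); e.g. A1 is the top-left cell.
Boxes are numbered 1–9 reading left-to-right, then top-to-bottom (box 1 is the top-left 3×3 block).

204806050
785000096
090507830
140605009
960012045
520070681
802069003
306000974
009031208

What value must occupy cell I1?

7

Row 1 already contains {2, 4, 5, 6, 8}.
Column I already contains {1, 3, 4, 5, 6, 8, 9}.
Its 3×3 block (box 3) already contains {3, 5, 6, 8, 9}.
The only value from 1–9 not eliminated is 7, so I1 = 7.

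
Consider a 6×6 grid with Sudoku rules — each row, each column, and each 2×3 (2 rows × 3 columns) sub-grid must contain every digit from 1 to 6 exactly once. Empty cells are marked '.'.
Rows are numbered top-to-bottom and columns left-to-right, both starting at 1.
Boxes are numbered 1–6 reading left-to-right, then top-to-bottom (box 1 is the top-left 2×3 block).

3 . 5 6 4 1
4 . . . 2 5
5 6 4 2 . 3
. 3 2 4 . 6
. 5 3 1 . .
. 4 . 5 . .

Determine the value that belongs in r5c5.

Row 5 already contains {1, 3, 5}.
Column 5 already contains {2, 4}.
Its 2×3 block (box 6) already contains {1, 5}.
The only value from 1–6 not eliminated is 6, so r5c5 = 6.

6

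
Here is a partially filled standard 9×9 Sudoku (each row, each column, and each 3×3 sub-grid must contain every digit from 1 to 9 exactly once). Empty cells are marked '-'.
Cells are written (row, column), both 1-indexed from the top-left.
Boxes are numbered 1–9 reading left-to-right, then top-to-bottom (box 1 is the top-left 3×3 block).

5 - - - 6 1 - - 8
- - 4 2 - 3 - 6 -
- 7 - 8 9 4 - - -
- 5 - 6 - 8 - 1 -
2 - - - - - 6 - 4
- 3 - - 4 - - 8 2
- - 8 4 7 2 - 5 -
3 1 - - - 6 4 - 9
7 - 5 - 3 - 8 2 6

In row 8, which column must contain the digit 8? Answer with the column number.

5

Consider where 8 can go in row 8.
(8,3) is out (column 3 already has a 8).
(8,4) is out (column 4 already has a 8).
(8,8) is out (column 8 already has a 8).
So the only cell in row 8 that can hold 8 is (8,5).
That is column 5.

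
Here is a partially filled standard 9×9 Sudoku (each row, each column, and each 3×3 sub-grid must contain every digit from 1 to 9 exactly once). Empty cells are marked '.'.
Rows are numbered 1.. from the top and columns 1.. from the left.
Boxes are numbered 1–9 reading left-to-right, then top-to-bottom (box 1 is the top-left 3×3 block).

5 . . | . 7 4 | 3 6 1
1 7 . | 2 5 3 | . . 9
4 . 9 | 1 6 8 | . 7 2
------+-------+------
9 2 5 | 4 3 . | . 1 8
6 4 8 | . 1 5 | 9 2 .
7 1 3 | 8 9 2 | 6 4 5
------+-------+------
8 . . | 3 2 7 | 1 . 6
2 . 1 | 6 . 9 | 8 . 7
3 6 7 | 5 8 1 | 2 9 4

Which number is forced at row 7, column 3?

4

Row 7 already contains {1, 2, 3, 6, 7, 8}.
Column 3 already contains {1, 3, 5, 7, 8, 9}.
Its 3×3 block (box 7) already contains {1, 2, 3, 6, 7, 8}.
The only value from 1–9 not eliminated is 4, so row 7, column 3 = 4.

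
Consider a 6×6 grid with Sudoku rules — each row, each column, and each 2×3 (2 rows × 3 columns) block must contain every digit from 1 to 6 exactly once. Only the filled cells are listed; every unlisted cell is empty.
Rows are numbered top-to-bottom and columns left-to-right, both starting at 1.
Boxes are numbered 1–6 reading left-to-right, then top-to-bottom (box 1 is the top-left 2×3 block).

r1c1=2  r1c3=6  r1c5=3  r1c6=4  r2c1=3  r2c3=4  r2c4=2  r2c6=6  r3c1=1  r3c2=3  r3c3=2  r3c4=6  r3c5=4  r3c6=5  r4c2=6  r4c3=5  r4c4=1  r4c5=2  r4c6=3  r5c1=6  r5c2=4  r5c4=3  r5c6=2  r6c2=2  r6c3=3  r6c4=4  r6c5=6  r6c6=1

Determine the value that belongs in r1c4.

Row 1 already contains {2, 3, 4, 6}.
Column 4 already contains {1, 2, 3, 4, 6}.
Its 2×3 block (box 2) already contains {2, 3, 4, 6}.
The only value from 1–6 not eliminated is 5, so r1c4 = 5.

5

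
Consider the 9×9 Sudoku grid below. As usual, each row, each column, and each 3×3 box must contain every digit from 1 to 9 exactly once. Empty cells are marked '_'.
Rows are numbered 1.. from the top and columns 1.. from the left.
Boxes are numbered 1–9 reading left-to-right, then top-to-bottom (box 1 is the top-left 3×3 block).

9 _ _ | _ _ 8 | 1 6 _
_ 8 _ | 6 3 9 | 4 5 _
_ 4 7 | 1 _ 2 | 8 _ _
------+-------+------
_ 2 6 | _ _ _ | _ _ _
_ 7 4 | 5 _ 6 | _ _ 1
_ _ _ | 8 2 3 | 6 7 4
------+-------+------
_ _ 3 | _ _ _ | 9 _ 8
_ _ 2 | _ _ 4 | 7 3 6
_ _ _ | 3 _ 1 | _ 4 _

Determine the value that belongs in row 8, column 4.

9

Row 8 already contains {2, 3, 4, 6, 7}.
Column 4 already contains {1, 3, 5, 6, 8}.
Its 3×3 block (box 8) already contains {1, 3, 4}.
The only value from 1–9 not eliminated is 9, so row 8, column 4 = 9.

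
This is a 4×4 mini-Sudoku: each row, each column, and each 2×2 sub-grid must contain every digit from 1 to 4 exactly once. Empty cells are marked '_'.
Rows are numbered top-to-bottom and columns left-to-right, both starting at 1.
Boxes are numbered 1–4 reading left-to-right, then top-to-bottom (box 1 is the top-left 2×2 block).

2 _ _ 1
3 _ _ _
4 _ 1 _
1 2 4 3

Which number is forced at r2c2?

1

Cell r2c2 itself could take any of {1, 4} by direct elimination.
Consider where 1 can go in row 2.
r2c3 is out (column 3 already has a 1).
r2c4 is out (column 4 already has a 1).
So the only cell in row 2 that can hold 1 is r2c2.
Therefore r2c2 = 1.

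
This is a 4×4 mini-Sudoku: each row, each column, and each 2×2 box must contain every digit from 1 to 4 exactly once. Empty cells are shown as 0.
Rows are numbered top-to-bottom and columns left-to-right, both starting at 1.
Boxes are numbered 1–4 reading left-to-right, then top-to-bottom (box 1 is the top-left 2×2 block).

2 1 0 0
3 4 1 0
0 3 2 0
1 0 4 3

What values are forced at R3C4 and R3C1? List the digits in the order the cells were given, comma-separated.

For R3C4:
  Row 3 already contains {2, 3}.
  Column 4 already contains {3}.
  Its 2×2 block (box 4) already contains {2, 3, 4}.
  The only value from 1–4 not eliminated is 1, so R3C4 = 1.
For R3C1:
  Row 3 already contains {2, 3}.
  Column 1 already contains {1, 2, 3}.
  Its 2×2 block (box 3) already contains {1, 3}.
  The only value from 1–4 not eliminated is 4, so R3C1 = 4.

1,4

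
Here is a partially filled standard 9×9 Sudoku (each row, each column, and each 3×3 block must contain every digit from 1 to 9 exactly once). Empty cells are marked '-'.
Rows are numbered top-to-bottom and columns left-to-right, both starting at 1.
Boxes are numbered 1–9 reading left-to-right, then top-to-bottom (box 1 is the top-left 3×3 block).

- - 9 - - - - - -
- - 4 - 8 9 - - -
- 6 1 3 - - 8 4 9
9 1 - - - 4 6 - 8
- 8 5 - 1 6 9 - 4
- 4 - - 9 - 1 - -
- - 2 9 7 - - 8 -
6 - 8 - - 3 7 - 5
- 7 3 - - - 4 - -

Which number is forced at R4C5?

3

Cell R4C5 itself could take any of {2, 3, 5} by direct elimination.
Consider where 3 can go in column 5.
R1C5 is out (box 2 already has a 3).
R3C5 is out (row 3 already has a 3).
R8C5 is out (row 8 already has a 3).
R9C5 is out (row 9 already has a 3).
So the only cell in column 5 that can hold 3 is R4C5.
Therefore R4C5 = 3.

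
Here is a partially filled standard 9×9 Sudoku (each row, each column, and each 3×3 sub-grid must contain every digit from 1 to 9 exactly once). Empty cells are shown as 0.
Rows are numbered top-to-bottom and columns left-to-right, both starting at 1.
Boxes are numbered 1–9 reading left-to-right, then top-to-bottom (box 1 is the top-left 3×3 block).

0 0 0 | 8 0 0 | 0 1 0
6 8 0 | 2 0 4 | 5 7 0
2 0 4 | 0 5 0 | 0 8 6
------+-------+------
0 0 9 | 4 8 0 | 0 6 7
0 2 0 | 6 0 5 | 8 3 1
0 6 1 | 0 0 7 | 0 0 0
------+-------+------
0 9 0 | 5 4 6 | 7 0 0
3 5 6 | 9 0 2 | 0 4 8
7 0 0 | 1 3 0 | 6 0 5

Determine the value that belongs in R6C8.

5

Cell R6C8 itself could take any of {2, 5, 9} by direct elimination.
Consider where 5 can go in column 8.
R7C8 is out (row 7 already has a 5).
R9C8 is out (row 9 already has a 5).
So the only cell in column 8 that can hold 5 is R6C8.
Therefore R6C8 = 5.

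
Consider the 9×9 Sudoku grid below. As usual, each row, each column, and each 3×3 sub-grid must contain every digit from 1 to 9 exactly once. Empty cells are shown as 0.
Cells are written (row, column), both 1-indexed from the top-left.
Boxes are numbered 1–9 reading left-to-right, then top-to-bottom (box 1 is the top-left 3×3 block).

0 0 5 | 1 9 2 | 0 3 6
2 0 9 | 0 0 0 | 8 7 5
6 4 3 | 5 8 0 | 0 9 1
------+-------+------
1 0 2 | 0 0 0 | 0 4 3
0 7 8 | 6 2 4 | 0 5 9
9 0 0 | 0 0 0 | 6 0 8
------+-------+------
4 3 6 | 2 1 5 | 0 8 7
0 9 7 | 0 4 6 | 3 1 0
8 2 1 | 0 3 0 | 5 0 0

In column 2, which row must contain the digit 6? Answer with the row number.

4

Consider where 6 can go in column 2.
(1,2) is out (row 1 already has a 6).
(2,2) is out (box 1 already has a 6).
(6,2) is out (row 6 already has a 6).
So the only cell in column 2 that can hold 6 is (4,2).
That is row 4.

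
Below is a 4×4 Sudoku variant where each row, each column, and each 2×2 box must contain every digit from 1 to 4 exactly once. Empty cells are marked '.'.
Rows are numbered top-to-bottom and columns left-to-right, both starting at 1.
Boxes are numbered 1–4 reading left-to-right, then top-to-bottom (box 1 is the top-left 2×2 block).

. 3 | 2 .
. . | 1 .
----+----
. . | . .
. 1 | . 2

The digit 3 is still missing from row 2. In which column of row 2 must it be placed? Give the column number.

Consider where 3 can go in row 2.
r2c1 is out (box 1 already has a 3).
r2c2 is out (column 2 already has a 3).
So the only cell in row 2 that can hold 3 is r2c4.
That is column 4.

4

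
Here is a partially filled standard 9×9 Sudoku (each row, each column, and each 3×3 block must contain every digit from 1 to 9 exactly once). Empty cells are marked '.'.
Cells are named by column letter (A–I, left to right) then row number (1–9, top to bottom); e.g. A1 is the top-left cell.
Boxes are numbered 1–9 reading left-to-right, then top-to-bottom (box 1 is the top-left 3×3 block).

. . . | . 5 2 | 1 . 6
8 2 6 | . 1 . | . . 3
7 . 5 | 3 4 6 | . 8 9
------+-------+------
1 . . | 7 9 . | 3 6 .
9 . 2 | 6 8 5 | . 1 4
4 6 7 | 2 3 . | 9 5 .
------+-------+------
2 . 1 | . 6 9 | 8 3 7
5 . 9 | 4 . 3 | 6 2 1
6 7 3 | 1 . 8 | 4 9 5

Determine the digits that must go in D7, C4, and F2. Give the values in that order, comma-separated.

5,8,7

For D7:
  Row 7 already contains {1, 2, 3, 6, 7, 8, 9}.
  Column D already contains {1, 2, 3, 4, 6, 7}.
  Its 3×3 block (box 8) already contains {1, 3, 4, 6, 8, 9}.
  The only value from 1–9 not eliminated is 5, so D7 = 5.
For C4:
  Row 4 already contains {1, 3, 6, 7, 9}.
  Column C already contains {1, 2, 3, 5, 6, 7, 9}.
  Its 3×3 block (box 4) already contains {1, 2, 4, 6, 7, 9}.
  The only value from 1–9 not eliminated is 8, so C4 = 8.
For F2:
  Row 2 already contains {1, 2, 3, 6, 8}.
  Column F already contains {2, 3, 5, 6, 8, 9}.
  Its 3×3 block (box 2) already contains {1, 2, 3, 4, 5, 6}.
  The only value from 1–9 not eliminated is 7, so F2 = 7.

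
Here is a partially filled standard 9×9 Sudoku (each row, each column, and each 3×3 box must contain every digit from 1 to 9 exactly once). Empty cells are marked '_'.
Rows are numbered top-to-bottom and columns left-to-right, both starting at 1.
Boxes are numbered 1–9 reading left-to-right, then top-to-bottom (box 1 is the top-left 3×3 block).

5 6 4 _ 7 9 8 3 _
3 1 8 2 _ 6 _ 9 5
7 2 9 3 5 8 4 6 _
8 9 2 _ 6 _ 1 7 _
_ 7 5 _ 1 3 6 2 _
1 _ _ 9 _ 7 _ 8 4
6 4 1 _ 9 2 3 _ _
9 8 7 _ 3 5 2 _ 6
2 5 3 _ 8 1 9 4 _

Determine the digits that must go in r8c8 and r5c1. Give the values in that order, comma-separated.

1,4

For r8c8:
  Row 8 already contains {2, 3, 5, 6, 7, 8, 9}.
  Column 8 already contains {2, 3, 4, 6, 7, 8, 9}.
  Its 3×3 block (box 9) already contains {2, 3, 4, 6, 9}.
  The only value from 1–9 not eliminated is 1, so r8c8 = 1.
For r5c1:
  Row 5 already contains {1, 2, 3, 5, 6, 7}.
  Column 1 already contains {1, 2, 3, 5, 6, 7, 8, 9}.
  Its 3×3 block (box 4) already contains {1, 2, 5, 7, 8, 9}.
  The only value from 1–9 not eliminated is 4, so r5c1 = 4.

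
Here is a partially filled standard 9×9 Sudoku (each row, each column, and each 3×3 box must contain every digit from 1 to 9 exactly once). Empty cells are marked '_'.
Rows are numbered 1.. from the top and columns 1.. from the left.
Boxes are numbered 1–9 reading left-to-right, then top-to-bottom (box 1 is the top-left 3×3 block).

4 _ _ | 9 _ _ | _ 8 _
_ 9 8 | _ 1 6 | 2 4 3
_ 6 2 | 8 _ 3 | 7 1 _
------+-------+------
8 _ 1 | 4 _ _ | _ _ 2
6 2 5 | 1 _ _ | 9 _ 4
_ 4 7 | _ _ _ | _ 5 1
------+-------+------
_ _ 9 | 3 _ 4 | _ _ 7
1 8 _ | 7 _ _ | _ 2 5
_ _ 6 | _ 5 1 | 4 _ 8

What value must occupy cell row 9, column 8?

Cell row 9, column 8 itself could take any of {3, 9} by direct elimination.
Consider where 9 can go in row 9.
row 9, column 1 is out (box 7 already has a 9).
row 9, column 2 is out (column 2 already has a 9).
row 9, column 4 is out (column 4 already has a 9).
So the only cell in row 9 that can hold 9 is row 9, column 8.
Therefore row 9, column 8 = 9.

9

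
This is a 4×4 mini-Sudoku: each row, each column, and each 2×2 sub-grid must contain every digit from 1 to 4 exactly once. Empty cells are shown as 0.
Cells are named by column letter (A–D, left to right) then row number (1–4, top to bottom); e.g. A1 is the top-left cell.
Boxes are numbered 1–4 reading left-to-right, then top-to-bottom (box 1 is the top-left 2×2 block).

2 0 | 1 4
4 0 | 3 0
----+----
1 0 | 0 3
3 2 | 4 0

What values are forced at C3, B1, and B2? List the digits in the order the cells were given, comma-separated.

For C3:
  Row 3 already contains {1, 3}.
  Column C already contains {1, 3, 4}.
  Its 2×2 block (box 4) already contains {3, 4}.
  The only value from 1–4 not eliminated is 2, so C3 = 2.
For B1:
  Row 1 already contains {1, 2, 4}.
  Column B already contains {2}.
  Its 2×2 block (box 1) already contains {2, 4}.
  The only value from 1–4 not eliminated is 3, so B1 = 3.
For B2:
  Row 2 already contains {3, 4}.
  Column B already contains {2}.
  Its 2×2 block (box 1) already contains {2, 4}.
  The only value from 1–4 not eliminated is 1, so B2 = 1.

2,3,1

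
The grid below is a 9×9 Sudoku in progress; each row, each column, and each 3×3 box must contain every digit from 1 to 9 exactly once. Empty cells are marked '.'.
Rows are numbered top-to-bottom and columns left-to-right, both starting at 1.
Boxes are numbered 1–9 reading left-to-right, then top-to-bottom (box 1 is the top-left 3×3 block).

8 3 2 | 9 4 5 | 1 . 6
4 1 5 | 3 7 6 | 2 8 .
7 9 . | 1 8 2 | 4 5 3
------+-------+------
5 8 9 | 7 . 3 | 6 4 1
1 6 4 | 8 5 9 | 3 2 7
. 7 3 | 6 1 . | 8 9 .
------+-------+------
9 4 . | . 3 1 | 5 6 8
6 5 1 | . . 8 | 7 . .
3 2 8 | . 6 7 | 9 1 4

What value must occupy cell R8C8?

Row 8 already contains {1, 5, 6, 7, 8}.
Column 8 already contains {1, 2, 4, 5, 6, 8, 9}.
Its 3×3 block (box 9) already contains {1, 4, 5, 6, 7, 8, 9}.
The only value from 1–9 not eliminated is 3, so R8C8 = 3.

3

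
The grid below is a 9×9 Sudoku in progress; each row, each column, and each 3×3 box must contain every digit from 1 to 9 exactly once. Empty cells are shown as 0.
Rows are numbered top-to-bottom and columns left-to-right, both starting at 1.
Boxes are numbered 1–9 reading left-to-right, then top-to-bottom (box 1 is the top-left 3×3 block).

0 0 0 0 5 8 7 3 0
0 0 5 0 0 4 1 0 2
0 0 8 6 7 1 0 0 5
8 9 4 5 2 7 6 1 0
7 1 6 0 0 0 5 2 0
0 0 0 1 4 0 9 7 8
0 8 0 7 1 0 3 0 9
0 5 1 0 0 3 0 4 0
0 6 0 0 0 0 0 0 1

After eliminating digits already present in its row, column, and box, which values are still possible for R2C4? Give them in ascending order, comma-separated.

3,9

Row 2 already contains {1, 2, 4, 5}.
Column 4 already contains {1, 5, 6, 7}.
Its 3×3 block (box 2) already contains {1, 4, 5, 6, 7, 8}.
Removing those from 1–9 leaves {3, 9} as the candidates for R2C4.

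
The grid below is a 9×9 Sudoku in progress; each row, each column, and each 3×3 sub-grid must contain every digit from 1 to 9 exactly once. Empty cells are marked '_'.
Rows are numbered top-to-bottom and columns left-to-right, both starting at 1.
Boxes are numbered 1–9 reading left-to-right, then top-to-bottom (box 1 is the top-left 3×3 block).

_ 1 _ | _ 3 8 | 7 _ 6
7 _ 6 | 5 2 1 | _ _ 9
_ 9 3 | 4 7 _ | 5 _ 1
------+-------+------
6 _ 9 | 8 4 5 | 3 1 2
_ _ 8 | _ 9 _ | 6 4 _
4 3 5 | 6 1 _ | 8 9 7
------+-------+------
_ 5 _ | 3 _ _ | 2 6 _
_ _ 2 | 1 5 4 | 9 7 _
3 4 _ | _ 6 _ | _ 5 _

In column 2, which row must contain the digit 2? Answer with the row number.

5

Consider where 2 can go in column 2.
r2c2 is out (row 2 already has a 2).
r4c2 is out (row 4 already has a 2).
r8c2 is out (row 8 already has a 2).
So the only cell in column 2 that can hold 2 is r5c2.
That is row 5.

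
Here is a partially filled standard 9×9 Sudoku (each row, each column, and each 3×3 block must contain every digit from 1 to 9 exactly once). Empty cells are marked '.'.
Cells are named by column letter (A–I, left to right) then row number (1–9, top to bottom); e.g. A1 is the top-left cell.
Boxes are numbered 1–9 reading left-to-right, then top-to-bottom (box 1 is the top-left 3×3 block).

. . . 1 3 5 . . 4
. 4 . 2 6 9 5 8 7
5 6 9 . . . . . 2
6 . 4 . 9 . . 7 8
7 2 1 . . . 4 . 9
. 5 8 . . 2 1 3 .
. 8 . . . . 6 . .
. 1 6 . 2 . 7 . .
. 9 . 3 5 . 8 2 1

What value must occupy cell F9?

6

Cell F9 itself could take any of {4, 6, 7} by direct elimination.
Consider where 6 can go in row 9.
A9 is out (column A already has a 6).
C9 is out (column C already has a 6).
So the only cell in row 9 that can hold 6 is F9.
Therefore F9 = 6.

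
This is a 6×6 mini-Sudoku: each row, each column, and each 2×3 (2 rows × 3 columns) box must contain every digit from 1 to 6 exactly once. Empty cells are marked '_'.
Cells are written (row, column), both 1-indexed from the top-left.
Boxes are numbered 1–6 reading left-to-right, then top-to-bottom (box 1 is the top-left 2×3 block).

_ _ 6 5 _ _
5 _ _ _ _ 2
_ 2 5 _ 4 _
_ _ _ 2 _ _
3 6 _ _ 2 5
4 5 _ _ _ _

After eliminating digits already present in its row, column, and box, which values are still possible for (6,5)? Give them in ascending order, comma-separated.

Row 6 already contains {4, 5}.
Column 5 already contains {2, 4}.
Its 2×3 block (box 6) already contains {2, 5}.
Removing those from 1–6 leaves {1, 3, 6} as the candidates for (6,5).

1,3,6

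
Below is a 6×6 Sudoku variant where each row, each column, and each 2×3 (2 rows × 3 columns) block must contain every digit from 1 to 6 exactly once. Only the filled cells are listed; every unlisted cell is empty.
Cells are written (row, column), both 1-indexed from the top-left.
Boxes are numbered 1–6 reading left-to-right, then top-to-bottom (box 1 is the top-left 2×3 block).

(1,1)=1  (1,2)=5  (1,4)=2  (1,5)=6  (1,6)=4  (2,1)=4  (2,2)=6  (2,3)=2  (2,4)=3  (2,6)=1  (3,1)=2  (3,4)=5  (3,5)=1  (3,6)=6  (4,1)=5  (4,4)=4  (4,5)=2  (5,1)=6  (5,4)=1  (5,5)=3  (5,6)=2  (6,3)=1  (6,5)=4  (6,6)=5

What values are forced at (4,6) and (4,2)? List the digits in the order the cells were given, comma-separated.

3,1

For (4,6):
  Row 4 already contains {2, 4, 5}.
  Column 6 already contains {1, 2, 4, 5, 6}.
  Its 2×3 block (box 4) already contains {1, 2, 4, 5, 6}.
  The only value from 1–6 not eliminated is 3, so (4,6) = 3.
For (4,2):
  Consider where 1 can go in row 4.
  (4,3) is out (column 3 already has a 1).
  (4,6) is out (column 6 already has a 1).
  So the only cell in row 4 that can hold 1 is (4,2).
  So (4,2) = 1.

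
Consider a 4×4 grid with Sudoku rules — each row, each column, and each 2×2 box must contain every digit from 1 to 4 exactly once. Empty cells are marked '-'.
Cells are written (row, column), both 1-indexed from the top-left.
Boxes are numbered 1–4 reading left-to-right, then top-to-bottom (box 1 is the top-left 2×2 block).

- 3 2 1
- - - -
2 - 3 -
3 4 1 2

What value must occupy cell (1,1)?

4

Row 1 already contains {1, 2, 3}.
Column 1 already contains {2, 3}.
Its 2×2 block (box 1) already contains {3}.
The only value from 1–4 not eliminated is 4, so (1,1) = 4.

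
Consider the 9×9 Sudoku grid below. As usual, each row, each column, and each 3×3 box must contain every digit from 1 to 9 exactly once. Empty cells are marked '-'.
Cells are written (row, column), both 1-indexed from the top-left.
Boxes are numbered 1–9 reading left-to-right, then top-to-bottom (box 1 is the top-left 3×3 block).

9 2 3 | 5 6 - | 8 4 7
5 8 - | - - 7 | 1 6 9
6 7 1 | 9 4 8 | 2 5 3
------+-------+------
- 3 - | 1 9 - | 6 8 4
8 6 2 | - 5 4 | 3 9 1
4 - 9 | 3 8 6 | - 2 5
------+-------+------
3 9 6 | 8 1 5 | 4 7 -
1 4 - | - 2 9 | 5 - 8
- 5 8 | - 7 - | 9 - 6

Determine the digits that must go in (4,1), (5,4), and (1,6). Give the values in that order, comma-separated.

For (4,1):
  Row 4 already contains {1, 3, 4, 6, 8, 9}.
  Column 1 already contains {1, 3, 4, 5, 6, 8, 9}.
  Its 3×3 block (box 4) already contains {2, 3, 4, 6, 8, 9}.
  The only value from 1–9 not eliminated is 7, so (4,1) = 7.
For (5,4):
  Row 5 already contains {1, 2, 3, 4, 5, 6, 8, 9}.
  Column 4 already contains {1, 3, 5, 8, 9}.
  Its 3×3 block (box 5) already contains {1, 3, 4, 5, 6, 8, 9}.
  The only value from 1–9 not eliminated is 7, so (5,4) = 7.
For (1,6):
  Row 1 already contains {2, 3, 4, 5, 6, 7, 8, 9}.
  Column 6 already contains {4, 5, 6, 7, 8, 9}.
  Its 3×3 block (box 2) already contains {4, 5, 6, 7, 8, 9}.
  The only value from 1–9 not eliminated is 1, so (1,6) = 1.

7,7,1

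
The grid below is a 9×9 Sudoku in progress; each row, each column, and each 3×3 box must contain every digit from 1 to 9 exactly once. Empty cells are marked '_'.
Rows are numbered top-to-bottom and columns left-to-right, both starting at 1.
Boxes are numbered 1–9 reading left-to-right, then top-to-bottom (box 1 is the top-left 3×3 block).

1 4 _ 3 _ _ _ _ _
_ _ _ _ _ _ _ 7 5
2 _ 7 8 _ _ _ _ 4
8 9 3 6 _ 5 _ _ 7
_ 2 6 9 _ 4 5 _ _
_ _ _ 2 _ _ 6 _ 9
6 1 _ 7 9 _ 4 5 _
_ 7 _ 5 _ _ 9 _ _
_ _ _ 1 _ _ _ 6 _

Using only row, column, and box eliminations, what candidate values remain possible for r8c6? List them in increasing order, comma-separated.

Row 8 already contains {5, 7, 9}.
Column 6 already contains {4, 5}.
Its 3×3 block (box 8) already contains {1, 5, 7, 9}.
Removing those from 1–9 leaves {2, 3, 6, 8} as the candidates for r8c6.

2,3,6,8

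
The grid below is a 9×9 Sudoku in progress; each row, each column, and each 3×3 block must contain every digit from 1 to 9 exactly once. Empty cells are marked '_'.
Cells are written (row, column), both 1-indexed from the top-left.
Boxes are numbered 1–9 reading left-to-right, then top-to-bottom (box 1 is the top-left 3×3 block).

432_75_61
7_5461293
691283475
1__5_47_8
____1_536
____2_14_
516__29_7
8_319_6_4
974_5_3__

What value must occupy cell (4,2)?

6

Cell (4,2) itself could take any of {2, 6} by direct elimination.
Consider where 6 can go in row 4.
(4,3) is out (column 3 already has a 6).
(4,5) is out (column 5 already has a 6).
(4,8) is out (column 8 already has a 6).
So the only cell in row 4 that can hold 6 is (4,2).
Therefore (4,2) = 6.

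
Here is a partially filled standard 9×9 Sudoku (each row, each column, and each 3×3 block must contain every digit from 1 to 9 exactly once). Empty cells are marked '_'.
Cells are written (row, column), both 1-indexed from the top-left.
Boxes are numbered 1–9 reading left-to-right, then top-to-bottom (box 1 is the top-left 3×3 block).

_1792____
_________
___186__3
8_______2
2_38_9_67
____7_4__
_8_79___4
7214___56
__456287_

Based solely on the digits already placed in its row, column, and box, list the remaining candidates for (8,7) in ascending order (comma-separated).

3,9

Row 8 already contains {1, 2, 4, 5, 6, 7}.
Column 7 already contains {4, 8}.
Its 3×3 block (box 9) already contains {4, 5, 6, 7, 8}.
Removing those from 1–9 leaves {3, 9} as the candidates for (8,7).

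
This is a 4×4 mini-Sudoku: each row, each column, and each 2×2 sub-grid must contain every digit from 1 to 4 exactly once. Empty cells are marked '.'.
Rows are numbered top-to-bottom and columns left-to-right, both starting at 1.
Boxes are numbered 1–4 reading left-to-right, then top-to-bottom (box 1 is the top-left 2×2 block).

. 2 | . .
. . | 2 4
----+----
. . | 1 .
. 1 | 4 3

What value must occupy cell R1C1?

4

Cell R1C1 itself could take any of {1, 3, 4} by direct elimination.
Consider where 4 can go in box 1.
R2C1 is out (row 2 already has a 4).
R2C2 is out (row 2 already has a 4).
So the only cell in box 1 that can hold 4 is R1C1.
Therefore R1C1 = 4.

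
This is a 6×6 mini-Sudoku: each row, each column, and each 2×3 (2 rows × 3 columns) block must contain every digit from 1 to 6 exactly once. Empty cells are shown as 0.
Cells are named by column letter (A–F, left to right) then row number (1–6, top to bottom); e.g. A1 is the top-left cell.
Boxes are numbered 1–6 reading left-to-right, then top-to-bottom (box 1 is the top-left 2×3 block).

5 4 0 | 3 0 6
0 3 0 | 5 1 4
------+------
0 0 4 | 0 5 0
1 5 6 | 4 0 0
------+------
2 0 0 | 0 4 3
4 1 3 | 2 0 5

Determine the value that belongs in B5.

6

Row 5 already contains {2, 3, 4}.
Column B already contains {1, 3, 4, 5}.
Its 2×3 block (box 5) already contains {1, 2, 3, 4}.
The only value from 1–6 not eliminated is 6, so B5 = 6.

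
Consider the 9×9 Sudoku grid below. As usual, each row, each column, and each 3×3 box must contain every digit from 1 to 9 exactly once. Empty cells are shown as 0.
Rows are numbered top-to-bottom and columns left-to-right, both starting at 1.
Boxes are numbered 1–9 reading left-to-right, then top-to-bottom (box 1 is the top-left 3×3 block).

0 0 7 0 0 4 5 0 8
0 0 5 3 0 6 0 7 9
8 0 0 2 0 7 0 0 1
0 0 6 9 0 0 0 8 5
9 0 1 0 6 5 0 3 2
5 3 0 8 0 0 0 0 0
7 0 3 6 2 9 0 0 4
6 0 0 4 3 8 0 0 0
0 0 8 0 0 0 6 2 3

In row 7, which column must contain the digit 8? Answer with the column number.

7

Consider where 8 can go in row 7.
R7C2 is out (box 7 already has a 8).
R7C8 is out (column 8 already has a 8).
So the only cell in row 7 that can hold 8 is R7C7.
That is column 7.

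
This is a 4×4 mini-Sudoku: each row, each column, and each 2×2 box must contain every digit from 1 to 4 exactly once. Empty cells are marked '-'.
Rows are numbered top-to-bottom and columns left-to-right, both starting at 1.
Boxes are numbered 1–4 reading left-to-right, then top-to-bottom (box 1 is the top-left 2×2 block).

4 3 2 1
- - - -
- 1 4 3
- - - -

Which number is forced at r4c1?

3

Cell r4c1 itself could take any of {2, 3} by direct elimination.
Consider where 3 can go in box 3.
r3c1 is out (row 3 already has a 3).
r4c2 is out (column 2 already has a 3).
So the only cell in box 3 that can hold 3 is r4c1.
Therefore r4c1 = 3.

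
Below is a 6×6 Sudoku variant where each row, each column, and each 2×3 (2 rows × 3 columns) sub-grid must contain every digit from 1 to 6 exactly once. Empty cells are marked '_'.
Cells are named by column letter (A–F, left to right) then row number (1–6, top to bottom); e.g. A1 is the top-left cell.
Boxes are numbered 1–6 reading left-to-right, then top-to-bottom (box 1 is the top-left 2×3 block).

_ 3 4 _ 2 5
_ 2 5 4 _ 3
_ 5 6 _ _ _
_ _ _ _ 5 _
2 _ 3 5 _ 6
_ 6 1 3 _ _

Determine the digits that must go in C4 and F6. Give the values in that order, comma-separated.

For C4:
  Row 4 already contains {5}.
  Column C already contains {1, 3, 4, 5, 6}.
  Its 2×3 block (box 3) already contains {5, 6}.
  The only value from 1–6 not eliminated is 2, so C4 = 2.
For F6:
  Consider where 2 can go in row 6.
  A6 is out (column A already has a 2).
  E6 is out (column E already has a 2).
  So the only cell in row 6 that can hold 2 is F6.
  So F6 = 2.

2,2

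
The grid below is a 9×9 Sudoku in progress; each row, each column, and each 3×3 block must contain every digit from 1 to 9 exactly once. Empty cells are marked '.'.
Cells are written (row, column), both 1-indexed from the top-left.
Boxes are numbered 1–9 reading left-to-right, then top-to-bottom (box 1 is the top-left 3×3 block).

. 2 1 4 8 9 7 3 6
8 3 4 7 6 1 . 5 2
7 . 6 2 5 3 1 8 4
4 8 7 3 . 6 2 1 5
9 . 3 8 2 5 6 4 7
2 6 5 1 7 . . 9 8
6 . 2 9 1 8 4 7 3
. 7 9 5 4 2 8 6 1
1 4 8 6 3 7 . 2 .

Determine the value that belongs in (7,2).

5

Row 7 already contains {1, 2, 3, 4, 6, 7, 8, 9}.
Column 2 already contains {2, 3, 4, 6, 7, 8}.
Its 3×3 block (box 7) already contains {1, 2, 4, 6, 7, 8, 9}.
The only value from 1–9 not eliminated is 5, so (7,2) = 5.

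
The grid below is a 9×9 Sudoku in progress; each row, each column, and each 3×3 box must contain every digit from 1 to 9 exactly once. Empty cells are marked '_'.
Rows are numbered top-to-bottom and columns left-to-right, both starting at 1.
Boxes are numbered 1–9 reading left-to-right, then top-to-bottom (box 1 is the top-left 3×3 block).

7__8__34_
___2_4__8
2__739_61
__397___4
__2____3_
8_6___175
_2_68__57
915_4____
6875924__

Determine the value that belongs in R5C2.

7

Cell R5C2 itself could take any of {4, 5, 7, 9} by direct elimination.
Consider where 7 can go in row 5.
R5C1 is out (column 1 already has a 7). R5C4 is out (column 4 already has a 7). R5C5 is out (column 5 already has a 7). R5C6 is out (box 5 already has a 7). The remaining empty cells in row 5 are similarly blocked.
So the only cell in row 5 that can hold 7 is R5C2.
Therefore R5C2 = 7.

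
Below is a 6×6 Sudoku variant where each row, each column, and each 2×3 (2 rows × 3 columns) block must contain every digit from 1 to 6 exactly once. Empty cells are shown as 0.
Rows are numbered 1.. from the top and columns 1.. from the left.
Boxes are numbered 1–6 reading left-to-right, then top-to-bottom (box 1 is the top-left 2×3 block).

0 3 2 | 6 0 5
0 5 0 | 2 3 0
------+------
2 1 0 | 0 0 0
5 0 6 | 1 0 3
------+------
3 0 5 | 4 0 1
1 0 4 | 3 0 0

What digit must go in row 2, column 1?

6

Cell row 2, column 1 itself could take any of {4, 6} by direct elimination.
Consider where 6 can go in column 1.
row 1, column 1 is out (row 1 already has a 6).
So the only cell in column 1 that can hold 6 is row 2, column 1.
Therefore row 2, column 1 = 6.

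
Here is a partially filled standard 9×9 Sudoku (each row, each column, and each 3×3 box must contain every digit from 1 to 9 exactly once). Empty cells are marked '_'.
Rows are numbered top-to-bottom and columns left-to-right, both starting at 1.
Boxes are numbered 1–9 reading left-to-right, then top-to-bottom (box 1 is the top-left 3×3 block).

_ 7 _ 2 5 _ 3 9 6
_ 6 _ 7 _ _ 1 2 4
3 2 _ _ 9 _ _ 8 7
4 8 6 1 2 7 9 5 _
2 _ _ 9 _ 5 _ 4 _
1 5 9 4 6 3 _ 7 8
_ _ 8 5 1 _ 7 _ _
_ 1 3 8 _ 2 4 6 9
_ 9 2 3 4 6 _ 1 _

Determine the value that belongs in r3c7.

Row 3 already contains {2, 3, 7, 8, 9}.
Column 7 already contains {1, 3, 4, 7, 9}.
Its 3×3 block (box 3) already contains {1, 2, 3, 4, 6, 7, 8, 9}.
The only value from 1–9 not eliminated is 5, so r3c7 = 5.

5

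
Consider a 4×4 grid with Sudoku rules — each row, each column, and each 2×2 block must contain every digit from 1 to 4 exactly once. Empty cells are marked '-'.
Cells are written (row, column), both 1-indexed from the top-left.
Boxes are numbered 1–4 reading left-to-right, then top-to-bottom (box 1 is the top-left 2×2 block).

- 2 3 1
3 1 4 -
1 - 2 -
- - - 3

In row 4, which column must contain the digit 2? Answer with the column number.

1

Consider where 2 can go in row 4.
(4,2) is out (column 2 already has a 2).
(4,3) is out (column 3 already has a 2).
So the only cell in row 4 that can hold 2 is (4,1).
That is column 1.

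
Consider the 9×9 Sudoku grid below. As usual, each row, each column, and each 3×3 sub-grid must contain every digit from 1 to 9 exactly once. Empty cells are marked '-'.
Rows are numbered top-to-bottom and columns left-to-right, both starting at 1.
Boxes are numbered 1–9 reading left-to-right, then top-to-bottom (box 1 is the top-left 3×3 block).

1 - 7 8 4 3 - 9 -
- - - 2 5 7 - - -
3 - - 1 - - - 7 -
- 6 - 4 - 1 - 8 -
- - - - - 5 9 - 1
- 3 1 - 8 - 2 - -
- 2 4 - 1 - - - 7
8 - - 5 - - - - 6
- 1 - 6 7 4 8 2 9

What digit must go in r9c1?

Row 9 already contains {1, 2, 4, 6, 7, 8, 9}.
Column 1 already contains {1, 3, 8}.
Its 3×3 block (box 7) already contains {1, 2, 4, 8}.
The only value from 1–9 not eliminated is 5, so r9c1 = 5.

5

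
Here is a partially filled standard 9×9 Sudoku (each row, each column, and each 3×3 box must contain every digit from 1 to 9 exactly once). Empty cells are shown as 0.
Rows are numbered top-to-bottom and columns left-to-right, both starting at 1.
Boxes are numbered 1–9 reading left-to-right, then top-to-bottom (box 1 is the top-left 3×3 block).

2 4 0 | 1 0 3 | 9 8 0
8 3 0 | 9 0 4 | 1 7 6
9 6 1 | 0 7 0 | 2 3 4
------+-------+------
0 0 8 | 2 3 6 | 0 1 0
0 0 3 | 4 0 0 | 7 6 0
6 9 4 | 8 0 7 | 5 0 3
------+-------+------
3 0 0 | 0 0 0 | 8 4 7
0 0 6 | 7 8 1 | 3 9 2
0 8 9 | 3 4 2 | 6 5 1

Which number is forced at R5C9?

8

Cell R5C9 itself could take any of {8, 9} by direct elimination.
Consider where 8 can go in column 9.
R1C9 is out (row 1 already has a 8).
R4C9 is out (row 4 already has a 8).
So the only cell in column 9 that can hold 8 is R5C9.
Therefore R5C9 = 8.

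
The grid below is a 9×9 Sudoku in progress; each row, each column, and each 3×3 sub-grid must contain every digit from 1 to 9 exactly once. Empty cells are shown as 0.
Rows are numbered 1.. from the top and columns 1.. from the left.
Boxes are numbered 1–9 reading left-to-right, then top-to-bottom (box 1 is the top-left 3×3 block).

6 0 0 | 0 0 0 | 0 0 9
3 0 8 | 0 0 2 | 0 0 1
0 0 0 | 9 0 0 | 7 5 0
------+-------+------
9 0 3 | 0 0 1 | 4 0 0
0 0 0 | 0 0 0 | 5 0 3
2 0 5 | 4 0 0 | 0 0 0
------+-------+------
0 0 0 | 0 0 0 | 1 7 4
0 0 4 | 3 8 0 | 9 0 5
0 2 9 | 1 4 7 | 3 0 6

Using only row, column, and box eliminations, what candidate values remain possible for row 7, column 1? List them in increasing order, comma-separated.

Row 7 already contains {1, 4, 7}.
Column 1 already contains {2, 3, 6, 9}.
Its 3×3 block (box 7) already contains {2, 4, 9}.
Removing those from 1–9 leaves {5, 8} as the candidates for row 7, column 1.

5,8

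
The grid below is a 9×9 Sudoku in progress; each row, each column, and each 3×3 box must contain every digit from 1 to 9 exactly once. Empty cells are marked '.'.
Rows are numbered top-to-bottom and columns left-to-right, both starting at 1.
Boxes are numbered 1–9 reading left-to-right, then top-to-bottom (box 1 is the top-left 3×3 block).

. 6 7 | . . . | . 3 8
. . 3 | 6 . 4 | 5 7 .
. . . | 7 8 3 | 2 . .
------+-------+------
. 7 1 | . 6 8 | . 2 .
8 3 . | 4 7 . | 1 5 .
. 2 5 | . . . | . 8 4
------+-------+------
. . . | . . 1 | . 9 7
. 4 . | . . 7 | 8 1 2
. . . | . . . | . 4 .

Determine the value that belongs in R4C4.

5

Cell R4C4 itself could take any of {3, 5, 9} by direct elimination.
Consider where 5 can go in row 4.
R4C1 is out (box 4 already has a 5).
R4C7 is out (column 7 already has a 5).
R4C9 is out (box 6 already has a 5).
So the only cell in row 4 that can hold 5 is R4C4.
Therefore R4C4 = 5.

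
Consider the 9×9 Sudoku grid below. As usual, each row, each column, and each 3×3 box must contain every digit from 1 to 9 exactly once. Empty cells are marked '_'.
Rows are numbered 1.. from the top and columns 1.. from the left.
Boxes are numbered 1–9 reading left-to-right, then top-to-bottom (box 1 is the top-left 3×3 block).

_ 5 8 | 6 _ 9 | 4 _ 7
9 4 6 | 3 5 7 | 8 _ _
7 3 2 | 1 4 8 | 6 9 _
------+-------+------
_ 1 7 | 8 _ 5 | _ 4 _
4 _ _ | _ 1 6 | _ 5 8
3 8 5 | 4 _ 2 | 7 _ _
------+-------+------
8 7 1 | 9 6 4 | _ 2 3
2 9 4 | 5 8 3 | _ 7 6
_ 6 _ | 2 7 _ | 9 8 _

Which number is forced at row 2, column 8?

1

Row 2 already contains {3, 4, 5, 6, 7, 8, 9}.
Column 8 already contains {2, 4, 5, 7, 8, 9}.
Its 3×3 block (box 3) already contains {4, 6, 7, 8, 9}.
The only value from 1–9 not eliminated is 1, so row 2, column 8 = 1.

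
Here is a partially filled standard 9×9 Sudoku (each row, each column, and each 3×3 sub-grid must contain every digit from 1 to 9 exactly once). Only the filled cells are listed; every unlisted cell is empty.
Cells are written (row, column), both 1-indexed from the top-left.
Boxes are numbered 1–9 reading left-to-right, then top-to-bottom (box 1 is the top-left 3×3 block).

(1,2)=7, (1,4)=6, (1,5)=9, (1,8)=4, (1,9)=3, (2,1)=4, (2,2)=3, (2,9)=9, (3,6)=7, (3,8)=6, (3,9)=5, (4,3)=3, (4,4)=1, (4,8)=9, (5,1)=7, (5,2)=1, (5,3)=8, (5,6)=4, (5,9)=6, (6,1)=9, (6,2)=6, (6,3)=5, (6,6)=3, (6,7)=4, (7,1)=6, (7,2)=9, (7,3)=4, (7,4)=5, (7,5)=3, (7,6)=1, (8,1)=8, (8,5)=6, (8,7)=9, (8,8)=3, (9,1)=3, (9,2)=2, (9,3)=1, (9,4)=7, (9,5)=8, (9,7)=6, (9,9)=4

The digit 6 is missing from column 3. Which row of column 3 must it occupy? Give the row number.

2

Consider where 6 can go in column 3.
(1,3) is out (row 1 already has a 6).
(3,3) is out (row 3 already has a 6).
(8,3) is out (row 8 already has a 6).
So the only cell in column 3 that can hold 6 is (2,3).
That is row 2.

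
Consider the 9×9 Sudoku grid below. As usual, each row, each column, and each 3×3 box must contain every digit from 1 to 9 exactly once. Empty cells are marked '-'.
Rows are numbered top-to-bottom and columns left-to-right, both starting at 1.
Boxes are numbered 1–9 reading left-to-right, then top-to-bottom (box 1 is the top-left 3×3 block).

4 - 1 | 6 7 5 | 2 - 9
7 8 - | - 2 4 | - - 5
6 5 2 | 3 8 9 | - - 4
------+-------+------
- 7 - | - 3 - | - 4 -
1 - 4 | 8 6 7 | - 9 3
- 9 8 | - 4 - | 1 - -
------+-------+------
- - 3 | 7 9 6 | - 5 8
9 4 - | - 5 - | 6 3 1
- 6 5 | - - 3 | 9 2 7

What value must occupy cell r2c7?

3

Row 2 already contains {2, 4, 5, 7, 8}.
Column 7 already contains {1, 2, 6, 9}.
Its 3×3 block (box 3) already contains {2, 4, 5, 9}.
The only value from 1–9 not eliminated is 3, so r2c7 = 3.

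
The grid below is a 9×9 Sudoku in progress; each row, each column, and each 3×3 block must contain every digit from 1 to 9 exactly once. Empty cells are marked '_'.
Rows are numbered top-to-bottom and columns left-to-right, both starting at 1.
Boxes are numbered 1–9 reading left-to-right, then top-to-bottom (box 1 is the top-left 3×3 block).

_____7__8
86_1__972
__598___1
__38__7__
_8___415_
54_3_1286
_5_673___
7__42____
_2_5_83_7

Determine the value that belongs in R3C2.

7

Cell R3C2 itself could take any of {3, 7} by direct elimination.
Consider where 7 can go in row 3.
R3C1 is out (column 1 already has a 7).
R3C6 is out (column 6 already has a 7).
R3C7 is out (column 7 already has a 7).
R3C8 is out (column 8 already has a 7).
So the only cell in row 3 that can hold 7 is R3C2.
Therefore R3C2 = 7.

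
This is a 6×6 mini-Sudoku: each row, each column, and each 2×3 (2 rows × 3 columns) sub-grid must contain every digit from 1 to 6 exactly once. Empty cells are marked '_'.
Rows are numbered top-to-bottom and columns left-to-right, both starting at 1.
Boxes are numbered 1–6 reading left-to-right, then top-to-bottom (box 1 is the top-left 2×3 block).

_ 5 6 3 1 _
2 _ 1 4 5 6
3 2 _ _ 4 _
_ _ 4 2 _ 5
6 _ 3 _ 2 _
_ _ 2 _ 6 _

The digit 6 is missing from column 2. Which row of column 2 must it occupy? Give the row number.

Consider where 6 can go in column 2.
R2C2 is out (row 2 already has a 6).
R5C2 is out (row 5 already has a 6).
R6C2 is out (row 6 already has a 6).
So the only cell in column 2 that can hold 6 is R4C2.
That is row 4.

4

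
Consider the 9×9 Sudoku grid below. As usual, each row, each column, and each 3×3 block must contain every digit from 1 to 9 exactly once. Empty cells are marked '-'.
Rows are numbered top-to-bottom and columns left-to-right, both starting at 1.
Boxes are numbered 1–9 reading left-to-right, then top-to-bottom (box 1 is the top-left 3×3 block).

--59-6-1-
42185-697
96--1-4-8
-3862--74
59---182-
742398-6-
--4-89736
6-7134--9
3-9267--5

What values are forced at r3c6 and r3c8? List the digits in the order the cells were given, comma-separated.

2,5

For r3c6:
  Consider where 2 can go in box 2.
  r1c5 is out (column 5 already has a 2).
  r2c6 is out (row 2 already has a 2).
  r3c4 is out (column 4 already has a 2).
  So the only cell in box 2 that can hold 2 is r3c6.
  So r3c6 = 2.
For r3c8:
  Row 3 already contains {1, 4, 6, 8, 9}.
  Column 8 already contains {1, 2, 3, 6, 7, 9}.
  Its 3×3 block (box 3) already contains {1, 4, 6, 7, 8, 9}.
  The only value from 1–9 not eliminated is 5, so r3c8 = 5.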